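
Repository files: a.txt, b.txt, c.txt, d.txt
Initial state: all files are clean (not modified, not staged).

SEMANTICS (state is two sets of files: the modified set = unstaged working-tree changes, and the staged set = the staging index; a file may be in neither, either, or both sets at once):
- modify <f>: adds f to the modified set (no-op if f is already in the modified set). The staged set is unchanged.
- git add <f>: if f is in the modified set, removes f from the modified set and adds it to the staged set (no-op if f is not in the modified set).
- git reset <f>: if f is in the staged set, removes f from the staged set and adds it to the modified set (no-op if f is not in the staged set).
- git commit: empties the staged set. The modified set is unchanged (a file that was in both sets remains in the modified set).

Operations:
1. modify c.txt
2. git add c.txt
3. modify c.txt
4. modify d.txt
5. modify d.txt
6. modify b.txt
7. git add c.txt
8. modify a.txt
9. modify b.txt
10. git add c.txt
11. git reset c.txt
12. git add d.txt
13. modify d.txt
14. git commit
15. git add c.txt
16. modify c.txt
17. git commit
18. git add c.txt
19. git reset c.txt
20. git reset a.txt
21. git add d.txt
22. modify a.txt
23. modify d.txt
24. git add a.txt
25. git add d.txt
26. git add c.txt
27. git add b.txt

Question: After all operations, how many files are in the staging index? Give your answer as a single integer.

Answer: 4

Derivation:
After op 1 (modify c.txt): modified={c.txt} staged={none}
After op 2 (git add c.txt): modified={none} staged={c.txt}
After op 3 (modify c.txt): modified={c.txt} staged={c.txt}
After op 4 (modify d.txt): modified={c.txt, d.txt} staged={c.txt}
After op 5 (modify d.txt): modified={c.txt, d.txt} staged={c.txt}
After op 6 (modify b.txt): modified={b.txt, c.txt, d.txt} staged={c.txt}
After op 7 (git add c.txt): modified={b.txt, d.txt} staged={c.txt}
After op 8 (modify a.txt): modified={a.txt, b.txt, d.txt} staged={c.txt}
After op 9 (modify b.txt): modified={a.txt, b.txt, d.txt} staged={c.txt}
After op 10 (git add c.txt): modified={a.txt, b.txt, d.txt} staged={c.txt}
After op 11 (git reset c.txt): modified={a.txt, b.txt, c.txt, d.txt} staged={none}
After op 12 (git add d.txt): modified={a.txt, b.txt, c.txt} staged={d.txt}
After op 13 (modify d.txt): modified={a.txt, b.txt, c.txt, d.txt} staged={d.txt}
After op 14 (git commit): modified={a.txt, b.txt, c.txt, d.txt} staged={none}
After op 15 (git add c.txt): modified={a.txt, b.txt, d.txt} staged={c.txt}
After op 16 (modify c.txt): modified={a.txt, b.txt, c.txt, d.txt} staged={c.txt}
After op 17 (git commit): modified={a.txt, b.txt, c.txt, d.txt} staged={none}
After op 18 (git add c.txt): modified={a.txt, b.txt, d.txt} staged={c.txt}
After op 19 (git reset c.txt): modified={a.txt, b.txt, c.txt, d.txt} staged={none}
After op 20 (git reset a.txt): modified={a.txt, b.txt, c.txt, d.txt} staged={none}
After op 21 (git add d.txt): modified={a.txt, b.txt, c.txt} staged={d.txt}
After op 22 (modify a.txt): modified={a.txt, b.txt, c.txt} staged={d.txt}
After op 23 (modify d.txt): modified={a.txt, b.txt, c.txt, d.txt} staged={d.txt}
After op 24 (git add a.txt): modified={b.txt, c.txt, d.txt} staged={a.txt, d.txt}
After op 25 (git add d.txt): modified={b.txt, c.txt} staged={a.txt, d.txt}
After op 26 (git add c.txt): modified={b.txt} staged={a.txt, c.txt, d.txt}
After op 27 (git add b.txt): modified={none} staged={a.txt, b.txt, c.txt, d.txt}
Final staged set: {a.txt, b.txt, c.txt, d.txt} -> count=4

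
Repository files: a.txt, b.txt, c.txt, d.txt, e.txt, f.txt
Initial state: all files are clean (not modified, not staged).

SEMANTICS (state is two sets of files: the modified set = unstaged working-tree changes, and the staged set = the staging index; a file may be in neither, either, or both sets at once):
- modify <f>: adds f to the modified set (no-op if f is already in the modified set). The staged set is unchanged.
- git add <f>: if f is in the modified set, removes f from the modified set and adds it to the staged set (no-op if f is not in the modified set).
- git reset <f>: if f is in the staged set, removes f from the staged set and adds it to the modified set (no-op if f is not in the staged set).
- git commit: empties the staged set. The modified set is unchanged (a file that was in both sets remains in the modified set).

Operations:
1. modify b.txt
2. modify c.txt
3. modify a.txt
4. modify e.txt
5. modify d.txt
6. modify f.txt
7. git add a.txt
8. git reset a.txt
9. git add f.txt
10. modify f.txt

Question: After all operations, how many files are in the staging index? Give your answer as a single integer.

Answer: 1

Derivation:
After op 1 (modify b.txt): modified={b.txt} staged={none}
After op 2 (modify c.txt): modified={b.txt, c.txt} staged={none}
After op 3 (modify a.txt): modified={a.txt, b.txt, c.txt} staged={none}
After op 4 (modify e.txt): modified={a.txt, b.txt, c.txt, e.txt} staged={none}
After op 5 (modify d.txt): modified={a.txt, b.txt, c.txt, d.txt, e.txt} staged={none}
After op 6 (modify f.txt): modified={a.txt, b.txt, c.txt, d.txt, e.txt, f.txt} staged={none}
After op 7 (git add a.txt): modified={b.txt, c.txt, d.txt, e.txt, f.txt} staged={a.txt}
After op 8 (git reset a.txt): modified={a.txt, b.txt, c.txt, d.txt, e.txt, f.txt} staged={none}
After op 9 (git add f.txt): modified={a.txt, b.txt, c.txt, d.txt, e.txt} staged={f.txt}
After op 10 (modify f.txt): modified={a.txt, b.txt, c.txt, d.txt, e.txt, f.txt} staged={f.txt}
Final staged set: {f.txt} -> count=1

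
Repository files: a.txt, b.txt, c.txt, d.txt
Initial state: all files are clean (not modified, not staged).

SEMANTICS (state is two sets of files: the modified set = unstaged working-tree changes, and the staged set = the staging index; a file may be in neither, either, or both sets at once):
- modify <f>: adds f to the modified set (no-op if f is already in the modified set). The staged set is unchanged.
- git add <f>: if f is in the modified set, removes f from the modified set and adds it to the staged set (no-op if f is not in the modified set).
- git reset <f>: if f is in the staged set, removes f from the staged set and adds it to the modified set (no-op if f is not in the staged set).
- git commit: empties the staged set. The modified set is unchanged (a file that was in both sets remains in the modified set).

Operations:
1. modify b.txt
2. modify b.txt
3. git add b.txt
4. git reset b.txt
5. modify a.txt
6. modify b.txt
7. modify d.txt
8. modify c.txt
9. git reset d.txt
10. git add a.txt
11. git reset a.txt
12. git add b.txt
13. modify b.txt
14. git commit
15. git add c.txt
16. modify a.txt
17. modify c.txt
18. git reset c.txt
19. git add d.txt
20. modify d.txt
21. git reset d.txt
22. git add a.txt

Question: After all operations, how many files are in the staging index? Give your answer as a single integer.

Answer: 1

Derivation:
After op 1 (modify b.txt): modified={b.txt} staged={none}
After op 2 (modify b.txt): modified={b.txt} staged={none}
After op 3 (git add b.txt): modified={none} staged={b.txt}
After op 4 (git reset b.txt): modified={b.txt} staged={none}
After op 5 (modify a.txt): modified={a.txt, b.txt} staged={none}
After op 6 (modify b.txt): modified={a.txt, b.txt} staged={none}
After op 7 (modify d.txt): modified={a.txt, b.txt, d.txt} staged={none}
After op 8 (modify c.txt): modified={a.txt, b.txt, c.txt, d.txt} staged={none}
After op 9 (git reset d.txt): modified={a.txt, b.txt, c.txt, d.txt} staged={none}
After op 10 (git add a.txt): modified={b.txt, c.txt, d.txt} staged={a.txt}
After op 11 (git reset a.txt): modified={a.txt, b.txt, c.txt, d.txt} staged={none}
After op 12 (git add b.txt): modified={a.txt, c.txt, d.txt} staged={b.txt}
After op 13 (modify b.txt): modified={a.txt, b.txt, c.txt, d.txt} staged={b.txt}
After op 14 (git commit): modified={a.txt, b.txt, c.txt, d.txt} staged={none}
After op 15 (git add c.txt): modified={a.txt, b.txt, d.txt} staged={c.txt}
After op 16 (modify a.txt): modified={a.txt, b.txt, d.txt} staged={c.txt}
After op 17 (modify c.txt): modified={a.txt, b.txt, c.txt, d.txt} staged={c.txt}
After op 18 (git reset c.txt): modified={a.txt, b.txt, c.txt, d.txt} staged={none}
After op 19 (git add d.txt): modified={a.txt, b.txt, c.txt} staged={d.txt}
After op 20 (modify d.txt): modified={a.txt, b.txt, c.txt, d.txt} staged={d.txt}
After op 21 (git reset d.txt): modified={a.txt, b.txt, c.txt, d.txt} staged={none}
After op 22 (git add a.txt): modified={b.txt, c.txt, d.txt} staged={a.txt}
Final staged set: {a.txt} -> count=1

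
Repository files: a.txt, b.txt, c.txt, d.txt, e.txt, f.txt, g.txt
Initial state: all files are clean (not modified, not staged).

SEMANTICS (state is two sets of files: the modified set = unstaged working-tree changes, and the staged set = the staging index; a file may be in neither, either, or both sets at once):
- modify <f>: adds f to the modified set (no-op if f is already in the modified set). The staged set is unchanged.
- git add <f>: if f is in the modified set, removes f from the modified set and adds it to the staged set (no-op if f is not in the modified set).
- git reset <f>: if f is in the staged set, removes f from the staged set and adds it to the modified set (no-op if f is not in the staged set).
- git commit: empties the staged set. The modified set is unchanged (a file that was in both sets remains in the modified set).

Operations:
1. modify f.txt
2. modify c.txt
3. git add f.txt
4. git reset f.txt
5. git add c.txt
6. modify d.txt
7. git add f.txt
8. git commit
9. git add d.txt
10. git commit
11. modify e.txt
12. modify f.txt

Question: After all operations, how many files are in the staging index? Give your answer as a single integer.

Answer: 0

Derivation:
After op 1 (modify f.txt): modified={f.txt} staged={none}
After op 2 (modify c.txt): modified={c.txt, f.txt} staged={none}
After op 3 (git add f.txt): modified={c.txt} staged={f.txt}
After op 4 (git reset f.txt): modified={c.txt, f.txt} staged={none}
After op 5 (git add c.txt): modified={f.txt} staged={c.txt}
After op 6 (modify d.txt): modified={d.txt, f.txt} staged={c.txt}
After op 7 (git add f.txt): modified={d.txt} staged={c.txt, f.txt}
After op 8 (git commit): modified={d.txt} staged={none}
After op 9 (git add d.txt): modified={none} staged={d.txt}
After op 10 (git commit): modified={none} staged={none}
After op 11 (modify e.txt): modified={e.txt} staged={none}
After op 12 (modify f.txt): modified={e.txt, f.txt} staged={none}
Final staged set: {none} -> count=0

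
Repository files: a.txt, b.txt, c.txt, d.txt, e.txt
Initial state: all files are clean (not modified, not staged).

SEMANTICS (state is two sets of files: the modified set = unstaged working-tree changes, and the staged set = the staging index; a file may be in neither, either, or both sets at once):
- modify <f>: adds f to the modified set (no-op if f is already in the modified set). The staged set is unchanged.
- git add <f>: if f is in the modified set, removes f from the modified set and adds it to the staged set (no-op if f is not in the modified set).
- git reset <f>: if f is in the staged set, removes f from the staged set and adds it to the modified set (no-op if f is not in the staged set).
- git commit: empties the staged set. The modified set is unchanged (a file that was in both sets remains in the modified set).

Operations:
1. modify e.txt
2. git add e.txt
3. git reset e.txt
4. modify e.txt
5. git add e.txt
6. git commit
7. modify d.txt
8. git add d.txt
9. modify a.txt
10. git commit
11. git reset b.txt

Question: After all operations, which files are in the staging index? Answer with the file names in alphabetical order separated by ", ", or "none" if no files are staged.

After op 1 (modify e.txt): modified={e.txt} staged={none}
After op 2 (git add e.txt): modified={none} staged={e.txt}
After op 3 (git reset e.txt): modified={e.txt} staged={none}
After op 4 (modify e.txt): modified={e.txt} staged={none}
After op 5 (git add e.txt): modified={none} staged={e.txt}
After op 6 (git commit): modified={none} staged={none}
After op 7 (modify d.txt): modified={d.txt} staged={none}
After op 8 (git add d.txt): modified={none} staged={d.txt}
After op 9 (modify a.txt): modified={a.txt} staged={d.txt}
After op 10 (git commit): modified={a.txt} staged={none}
After op 11 (git reset b.txt): modified={a.txt} staged={none}

Answer: none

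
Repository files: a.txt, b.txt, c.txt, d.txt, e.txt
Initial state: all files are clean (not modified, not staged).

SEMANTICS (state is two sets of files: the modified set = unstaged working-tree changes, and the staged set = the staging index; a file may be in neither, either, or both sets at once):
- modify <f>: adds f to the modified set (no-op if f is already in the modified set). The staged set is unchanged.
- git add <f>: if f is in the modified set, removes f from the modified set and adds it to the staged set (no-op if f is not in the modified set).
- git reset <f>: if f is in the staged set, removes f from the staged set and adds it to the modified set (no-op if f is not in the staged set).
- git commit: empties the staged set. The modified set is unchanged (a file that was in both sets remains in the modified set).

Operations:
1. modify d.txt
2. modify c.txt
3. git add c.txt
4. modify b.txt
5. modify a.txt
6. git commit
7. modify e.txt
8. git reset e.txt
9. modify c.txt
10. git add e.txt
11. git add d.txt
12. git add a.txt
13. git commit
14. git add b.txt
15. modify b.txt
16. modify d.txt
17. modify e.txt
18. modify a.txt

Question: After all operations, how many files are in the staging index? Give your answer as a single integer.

Answer: 1

Derivation:
After op 1 (modify d.txt): modified={d.txt} staged={none}
After op 2 (modify c.txt): modified={c.txt, d.txt} staged={none}
After op 3 (git add c.txt): modified={d.txt} staged={c.txt}
After op 4 (modify b.txt): modified={b.txt, d.txt} staged={c.txt}
After op 5 (modify a.txt): modified={a.txt, b.txt, d.txt} staged={c.txt}
After op 6 (git commit): modified={a.txt, b.txt, d.txt} staged={none}
After op 7 (modify e.txt): modified={a.txt, b.txt, d.txt, e.txt} staged={none}
After op 8 (git reset e.txt): modified={a.txt, b.txt, d.txt, e.txt} staged={none}
After op 9 (modify c.txt): modified={a.txt, b.txt, c.txt, d.txt, e.txt} staged={none}
After op 10 (git add e.txt): modified={a.txt, b.txt, c.txt, d.txt} staged={e.txt}
After op 11 (git add d.txt): modified={a.txt, b.txt, c.txt} staged={d.txt, e.txt}
After op 12 (git add a.txt): modified={b.txt, c.txt} staged={a.txt, d.txt, e.txt}
After op 13 (git commit): modified={b.txt, c.txt} staged={none}
After op 14 (git add b.txt): modified={c.txt} staged={b.txt}
After op 15 (modify b.txt): modified={b.txt, c.txt} staged={b.txt}
After op 16 (modify d.txt): modified={b.txt, c.txt, d.txt} staged={b.txt}
After op 17 (modify e.txt): modified={b.txt, c.txt, d.txt, e.txt} staged={b.txt}
After op 18 (modify a.txt): modified={a.txt, b.txt, c.txt, d.txt, e.txt} staged={b.txt}
Final staged set: {b.txt} -> count=1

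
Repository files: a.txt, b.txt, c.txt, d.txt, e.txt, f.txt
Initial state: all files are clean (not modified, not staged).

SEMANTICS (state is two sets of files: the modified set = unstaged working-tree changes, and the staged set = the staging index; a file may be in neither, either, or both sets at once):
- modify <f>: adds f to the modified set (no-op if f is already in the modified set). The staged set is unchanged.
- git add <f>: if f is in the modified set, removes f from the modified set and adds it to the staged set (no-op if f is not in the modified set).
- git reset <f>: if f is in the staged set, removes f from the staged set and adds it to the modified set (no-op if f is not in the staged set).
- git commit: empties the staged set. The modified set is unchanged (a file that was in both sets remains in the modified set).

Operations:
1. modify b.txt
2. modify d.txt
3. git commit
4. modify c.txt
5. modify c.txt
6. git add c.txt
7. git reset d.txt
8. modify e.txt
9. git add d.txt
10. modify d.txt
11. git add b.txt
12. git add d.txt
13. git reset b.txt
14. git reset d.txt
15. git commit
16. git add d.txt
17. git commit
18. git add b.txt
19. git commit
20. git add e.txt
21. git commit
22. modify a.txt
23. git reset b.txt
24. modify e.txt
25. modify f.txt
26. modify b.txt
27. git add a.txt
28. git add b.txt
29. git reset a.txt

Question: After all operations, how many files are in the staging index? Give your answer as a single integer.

Answer: 1

Derivation:
After op 1 (modify b.txt): modified={b.txt} staged={none}
After op 2 (modify d.txt): modified={b.txt, d.txt} staged={none}
After op 3 (git commit): modified={b.txt, d.txt} staged={none}
After op 4 (modify c.txt): modified={b.txt, c.txt, d.txt} staged={none}
After op 5 (modify c.txt): modified={b.txt, c.txt, d.txt} staged={none}
After op 6 (git add c.txt): modified={b.txt, d.txt} staged={c.txt}
After op 7 (git reset d.txt): modified={b.txt, d.txt} staged={c.txt}
After op 8 (modify e.txt): modified={b.txt, d.txt, e.txt} staged={c.txt}
After op 9 (git add d.txt): modified={b.txt, e.txt} staged={c.txt, d.txt}
After op 10 (modify d.txt): modified={b.txt, d.txt, e.txt} staged={c.txt, d.txt}
After op 11 (git add b.txt): modified={d.txt, e.txt} staged={b.txt, c.txt, d.txt}
After op 12 (git add d.txt): modified={e.txt} staged={b.txt, c.txt, d.txt}
After op 13 (git reset b.txt): modified={b.txt, e.txt} staged={c.txt, d.txt}
After op 14 (git reset d.txt): modified={b.txt, d.txt, e.txt} staged={c.txt}
After op 15 (git commit): modified={b.txt, d.txt, e.txt} staged={none}
After op 16 (git add d.txt): modified={b.txt, e.txt} staged={d.txt}
After op 17 (git commit): modified={b.txt, e.txt} staged={none}
After op 18 (git add b.txt): modified={e.txt} staged={b.txt}
After op 19 (git commit): modified={e.txt} staged={none}
After op 20 (git add e.txt): modified={none} staged={e.txt}
After op 21 (git commit): modified={none} staged={none}
After op 22 (modify a.txt): modified={a.txt} staged={none}
After op 23 (git reset b.txt): modified={a.txt} staged={none}
After op 24 (modify e.txt): modified={a.txt, e.txt} staged={none}
After op 25 (modify f.txt): modified={a.txt, e.txt, f.txt} staged={none}
After op 26 (modify b.txt): modified={a.txt, b.txt, e.txt, f.txt} staged={none}
After op 27 (git add a.txt): modified={b.txt, e.txt, f.txt} staged={a.txt}
After op 28 (git add b.txt): modified={e.txt, f.txt} staged={a.txt, b.txt}
After op 29 (git reset a.txt): modified={a.txt, e.txt, f.txt} staged={b.txt}
Final staged set: {b.txt} -> count=1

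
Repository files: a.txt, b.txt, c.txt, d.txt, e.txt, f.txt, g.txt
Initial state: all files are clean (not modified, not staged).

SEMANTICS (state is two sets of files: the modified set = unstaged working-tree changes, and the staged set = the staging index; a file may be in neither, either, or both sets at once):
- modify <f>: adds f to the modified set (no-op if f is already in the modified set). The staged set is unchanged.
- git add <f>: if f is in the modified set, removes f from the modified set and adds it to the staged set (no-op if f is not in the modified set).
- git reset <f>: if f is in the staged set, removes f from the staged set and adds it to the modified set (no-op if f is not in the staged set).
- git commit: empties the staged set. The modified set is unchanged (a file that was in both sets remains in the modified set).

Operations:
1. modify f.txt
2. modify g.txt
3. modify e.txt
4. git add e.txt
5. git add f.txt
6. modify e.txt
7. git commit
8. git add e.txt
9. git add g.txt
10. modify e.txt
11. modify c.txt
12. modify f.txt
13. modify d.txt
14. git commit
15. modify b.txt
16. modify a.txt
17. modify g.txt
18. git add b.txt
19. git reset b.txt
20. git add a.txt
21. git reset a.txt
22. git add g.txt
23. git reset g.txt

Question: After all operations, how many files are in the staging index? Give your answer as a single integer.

After op 1 (modify f.txt): modified={f.txt} staged={none}
After op 2 (modify g.txt): modified={f.txt, g.txt} staged={none}
After op 3 (modify e.txt): modified={e.txt, f.txt, g.txt} staged={none}
After op 4 (git add e.txt): modified={f.txt, g.txt} staged={e.txt}
After op 5 (git add f.txt): modified={g.txt} staged={e.txt, f.txt}
After op 6 (modify e.txt): modified={e.txt, g.txt} staged={e.txt, f.txt}
After op 7 (git commit): modified={e.txt, g.txt} staged={none}
After op 8 (git add e.txt): modified={g.txt} staged={e.txt}
After op 9 (git add g.txt): modified={none} staged={e.txt, g.txt}
After op 10 (modify e.txt): modified={e.txt} staged={e.txt, g.txt}
After op 11 (modify c.txt): modified={c.txt, e.txt} staged={e.txt, g.txt}
After op 12 (modify f.txt): modified={c.txt, e.txt, f.txt} staged={e.txt, g.txt}
After op 13 (modify d.txt): modified={c.txt, d.txt, e.txt, f.txt} staged={e.txt, g.txt}
After op 14 (git commit): modified={c.txt, d.txt, e.txt, f.txt} staged={none}
After op 15 (modify b.txt): modified={b.txt, c.txt, d.txt, e.txt, f.txt} staged={none}
After op 16 (modify a.txt): modified={a.txt, b.txt, c.txt, d.txt, e.txt, f.txt} staged={none}
After op 17 (modify g.txt): modified={a.txt, b.txt, c.txt, d.txt, e.txt, f.txt, g.txt} staged={none}
After op 18 (git add b.txt): modified={a.txt, c.txt, d.txt, e.txt, f.txt, g.txt} staged={b.txt}
After op 19 (git reset b.txt): modified={a.txt, b.txt, c.txt, d.txt, e.txt, f.txt, g.txt} staged={none}
After op 20 (git add a.txt): modified={b.txt, c.txt, d.txt, e.txt, f.txt, g.txt} staged={a.txt}
After op 21 (git reset a.txt): modified={a.txt, b.txt, c.txt, d.txt, e.txt, f.txt, g.txt} staged={none}
After op 22 (git add g.txt): modified={a.txt, b.txt, c.txt, d.txt, e.txt, f.txt} staged={g.txt}
After op 23 (git reset g.txt): modified={a.txt, b.txt, c.txt, d.txt, e.txt, f.txt, g.txt} staged={none}
Final staged set: {none} -> count=0

Answer: 0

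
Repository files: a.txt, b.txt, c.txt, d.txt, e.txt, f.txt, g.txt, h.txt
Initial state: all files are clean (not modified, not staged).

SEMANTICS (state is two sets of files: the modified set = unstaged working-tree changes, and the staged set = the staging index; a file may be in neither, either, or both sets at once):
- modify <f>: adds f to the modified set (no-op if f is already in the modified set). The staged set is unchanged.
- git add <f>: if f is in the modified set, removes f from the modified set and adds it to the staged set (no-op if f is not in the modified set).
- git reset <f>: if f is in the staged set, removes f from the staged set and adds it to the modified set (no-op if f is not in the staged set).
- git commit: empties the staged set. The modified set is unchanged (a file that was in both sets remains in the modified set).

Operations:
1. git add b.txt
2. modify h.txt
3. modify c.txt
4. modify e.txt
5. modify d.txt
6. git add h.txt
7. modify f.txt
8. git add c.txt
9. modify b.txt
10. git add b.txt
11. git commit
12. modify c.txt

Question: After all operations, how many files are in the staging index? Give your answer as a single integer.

After op 1 (git add b.txt): modified={none} staged={none}
After op 2 (modify h.txt): modified={h.txt} staged={none}
After op 3 (modify c.txt): modified={c.txt, h.txt} staged={none}
After op 4 (modify e.txt): modified={c.txt, e.txt, h.txt} staged={none}
After op 5 (modify d.txt): modified={c.txt, d.txt, e.txt, h.txt} staged={none}
After op 6 (git add h.txt): modified={c.txt, d.txt, e.txt} staged={h.txt}
After op 7 (modify f.txt): modified={c.txt, d.txt, e.txt, f.txt} staged={h.txt}
After op 8 (git add c.txt): modified={d.txt, e.txt, f.txt} staged={c.txt, h.txt}
After op 9 (modify b.txt): modified={b.txt, d.txt, e.txt, f.txt} staged={c.txt, h.txt}
After op 10 (git add b.txt): modified={d.txt, e.txt, f.txt} staged={b.txt, c.txt, h.txt}
After op 11 (git commit): modified={d.txt, e.txt, f.txt} staged={none}
After op 12 (modify c.txt): modified={c.txt, d.txt, e.txt, f.txt} staged={none}
Final staged set: {none} -> count=0

Answer: 0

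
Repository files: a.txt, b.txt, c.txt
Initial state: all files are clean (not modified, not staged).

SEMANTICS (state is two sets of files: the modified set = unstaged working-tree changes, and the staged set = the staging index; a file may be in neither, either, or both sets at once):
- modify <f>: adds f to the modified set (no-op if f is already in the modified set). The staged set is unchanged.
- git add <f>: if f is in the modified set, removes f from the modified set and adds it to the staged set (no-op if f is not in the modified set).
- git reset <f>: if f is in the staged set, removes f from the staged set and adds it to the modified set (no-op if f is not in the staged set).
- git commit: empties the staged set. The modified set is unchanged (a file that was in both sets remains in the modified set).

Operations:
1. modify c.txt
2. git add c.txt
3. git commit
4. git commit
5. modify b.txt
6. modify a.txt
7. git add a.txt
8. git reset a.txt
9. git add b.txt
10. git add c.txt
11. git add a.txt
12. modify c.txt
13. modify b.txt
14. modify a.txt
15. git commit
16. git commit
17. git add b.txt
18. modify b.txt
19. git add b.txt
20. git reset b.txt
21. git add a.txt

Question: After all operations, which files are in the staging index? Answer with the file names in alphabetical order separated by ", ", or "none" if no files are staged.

Answer: a.txt

Derivation:
After op 1 (modify c.txt): modified={c.txt} staged={none}
After op 2 (git add c.txt): modified={none} staged={c.txt}
After op 3 (git commit): modified={none} staged={none}
After op 4 (git commit): modified={none} staged={none}
After op 5 (modify b.txt): modified={b.txt} staged={none}
After op 6 (modify a.txt): modified={a.txt, b.txt} staged={none}
After op 7 (git add a.txt): modified={b.txt} staged={a.txt}
After op 8 (git reset a.txt): modified={a.txt, b.txt} staged={none}
After op 9 (git add b.txt): modified={a.txt} staged={b.txt}
After op 10 (git add c.txt): modified={a.txt} staged={b.txt}
After op 11 (git add a.txt): modified={none} staged={a.txt, b.txt}
After op 12 (modify c.txt): modified={c.txt} staged={a.txt, b.txt}
After op 13 (modify b.txt): modified={b.txt, c.txt} staged={a.txt, b.txt}
After op 14 (modify a.txt): modified={a.txt, b.txt, c.txt} staged={a.txt, b.txt}
After op 15 (git commit): modified={a.txt, b.txt, c.txt} staged={none}
After op 16 (git commit): modified={a.txt, b.txt, c.txt} staged={none}
After op 17 (git add b.txt): modified={a.txt, c.txt} staged={b.txt}
After op 18 (modify b.txt): modified={a.txt, b.txt, c.txt} staged={b.txt}
After op 19 (git add b.txt): modified={a.txt, c.txt} staged={b.txt}
After op 20 (git reset b.txt): modified={a.txt, b.txt, c.txt} staged={none}
After op 21 (git add a.txt): modified={b.txt, c.txt} staged={a.txt}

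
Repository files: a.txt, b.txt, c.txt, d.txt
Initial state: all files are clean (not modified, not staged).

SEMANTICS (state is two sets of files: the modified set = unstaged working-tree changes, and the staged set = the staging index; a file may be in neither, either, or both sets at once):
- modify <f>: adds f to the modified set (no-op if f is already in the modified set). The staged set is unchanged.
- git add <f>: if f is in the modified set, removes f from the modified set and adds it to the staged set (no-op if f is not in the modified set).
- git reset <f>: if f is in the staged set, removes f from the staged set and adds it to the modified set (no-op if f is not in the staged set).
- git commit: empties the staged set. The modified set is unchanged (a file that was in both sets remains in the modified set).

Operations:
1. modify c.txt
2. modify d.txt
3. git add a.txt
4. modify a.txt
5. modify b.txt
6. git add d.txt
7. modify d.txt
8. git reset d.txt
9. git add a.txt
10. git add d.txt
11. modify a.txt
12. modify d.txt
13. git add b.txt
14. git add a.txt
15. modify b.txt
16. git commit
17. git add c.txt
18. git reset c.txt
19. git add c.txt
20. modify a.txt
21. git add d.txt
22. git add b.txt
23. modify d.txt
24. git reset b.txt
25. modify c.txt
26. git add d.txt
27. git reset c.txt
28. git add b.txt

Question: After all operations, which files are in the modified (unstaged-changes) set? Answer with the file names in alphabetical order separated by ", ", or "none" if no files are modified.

After op 1 (modify c.txt): modified={c.txt} staged={none}
After op 2 (modify d.txt): modified={c.txt, d.txt} staged={none}
After op 3 (git add a.txt): modified={c.txt, d.txt} staged={none}
After op 4 (modify a.txt): modified={a.txt, c.txt, d.txt} staged={none}
After op 5 (modify b.txt): modified={a.txt, b.txt, c.txt, d.txt} staged={none}
After op 6 (git add d.txt): modified={a.txt, b.txt, c.txt} staged={d.txt}
After op 7 (modify d.txt): modified={a.txt, b.txt, c.txt, d.txt} staged={d.txt}
After op 8 (git reset d.txt): modified={a.txt, b.txt, c.txt, d.txt} staged={none}
After op 9 (git add a.txt): modified={b.txt, c.txt, d.txt} staged={a.txt}
After op 10 (git add d.txt): modified={b.txt, c.txt} staged={a.txt, d.txt}
After op 11 (modify a.txt): modified={a.txt, b.txt, c.txt} staged={a.txt, d.txt}
After op 12 (modify d.txt): modified={a.txt, b.txt, c.txt, d.txt} staged={a.txt, d.txt}
After op 13 (git add b.txt): modified={a.txt, c.txt, d.txt} staged={a.txt, b.txt, d.txt}
After op 14 (git add a.txt): modified={c.txt, d.txt} staged={a.txt, b.txt, d.txt}
After op 15 (modify b.txt): modified={b.txt, c.txt, d.txt} staged={a.txt, b.txt, d.txt}
After op 16 (git commit): modified={b.txt, c.txt, d.txt} staged={none}
After op 17 (git add c.txt): modified={b.txt, d.txt} staged={c.txt}
After op 18 (git reset c.txt): modified={b.txt, c.txt, d.txt} staged={none}
After op 19 (git add c.txt): modified={b.txt, d.txt} staged={c.txt}
After op 20 (modify a.txt): modified={a.txt, b.txt, d.txt} staged={c.txt}
After op 21 (git add d.txt): modified={a.txt, b.txt} staged={c.txt, d.txt}
After op 22 (git add b.txt): modified={a.txt} staged={b.txt, c.txt, d.txt}
After op 23 (modify d.txt): modified={a.txt, d.txt} staged={b.txt, c.txt, d.txt}
After op 24 (git reset b.txt): modified={a.txt, b.txt, d.txt} staged={c.txt, d.txt}
After op 25 (modify c.txt): modified={a.txt, b.txt, c.txt, d.txt} staged={c.txt, d.txt}
After op 26 (git add d.txt): modified={a.txt, b.txt, c.txt} staged={c.txt, d.txt}
After op 27 (git reset c.txt): modified={a.txt, b.txt, c.txt} staged={d.txt}
After op 28 (git add b.txt): modified={a.txt, c.txt} staged={b.txt, d.txt}

Answer: a.txt, c.txt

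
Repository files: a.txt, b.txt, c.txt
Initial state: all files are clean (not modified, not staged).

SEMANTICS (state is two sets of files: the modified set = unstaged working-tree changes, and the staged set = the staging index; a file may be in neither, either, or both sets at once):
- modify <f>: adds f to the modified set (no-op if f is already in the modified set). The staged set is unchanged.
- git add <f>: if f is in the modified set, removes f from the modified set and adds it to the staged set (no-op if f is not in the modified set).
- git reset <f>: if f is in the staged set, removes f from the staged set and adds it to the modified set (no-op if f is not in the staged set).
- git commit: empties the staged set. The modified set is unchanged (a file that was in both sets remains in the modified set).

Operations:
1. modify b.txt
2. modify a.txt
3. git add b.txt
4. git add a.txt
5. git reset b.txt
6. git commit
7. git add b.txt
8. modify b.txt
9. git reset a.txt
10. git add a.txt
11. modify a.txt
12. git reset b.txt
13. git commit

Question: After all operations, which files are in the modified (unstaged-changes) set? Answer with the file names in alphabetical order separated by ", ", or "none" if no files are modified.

After op 1 (modify b.txt): modified={b.txt} staged={none}
After op 2 (modify a.txt): modified={a.txt, b.txt} staged={none}
After op 3 (git add b.txt): modified={a.txt} staged={b.txt}
After op 4 (git add a.txt): modified={none} staged={a.txt, b.txt}
After op 5 (git reset b.txt): modified={b.txt} staged={a.txt}
After op 6 (git commit): modified={b.txt} staged={none}
After op 7 (git add b.txt): modified={none} staged={b.txt}
After op 8 (modify b.txt): modified={b.txt} staged={b.txt}
After op 9 (git reset a.txt): modified={b.txt} staged={b.txt}
After op 10 (git add a.txt): modified={b.txt} staged={b.txt}
After op 11 (modify a.txt): modified={a.txt, b.txt} staged={b.txt}
After op 12 (git reset b.txt): modified={a.txt, b.txt} staged={none}
After op 13 (git commit): modified={a.txt, b.txt} staged={none}

Answer: a.txt, b.txt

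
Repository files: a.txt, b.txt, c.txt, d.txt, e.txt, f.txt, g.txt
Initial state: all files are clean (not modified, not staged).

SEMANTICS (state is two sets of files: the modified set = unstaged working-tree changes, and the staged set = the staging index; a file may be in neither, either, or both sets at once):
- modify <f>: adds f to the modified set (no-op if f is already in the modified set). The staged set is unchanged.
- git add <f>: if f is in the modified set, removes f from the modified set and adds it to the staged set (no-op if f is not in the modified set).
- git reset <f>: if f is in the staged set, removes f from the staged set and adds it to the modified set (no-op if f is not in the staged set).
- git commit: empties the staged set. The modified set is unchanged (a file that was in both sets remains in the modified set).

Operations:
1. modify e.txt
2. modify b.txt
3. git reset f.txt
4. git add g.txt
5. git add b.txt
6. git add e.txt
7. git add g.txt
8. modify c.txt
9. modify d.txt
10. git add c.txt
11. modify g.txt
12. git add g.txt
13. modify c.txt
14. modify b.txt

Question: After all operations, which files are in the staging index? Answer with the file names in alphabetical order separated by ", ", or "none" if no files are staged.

After op 1 (modify e.txt): modified={e.txt} staged={none}
After op 2 (modify b.txt): modified={b.txt, e.txt} staged={none}
After op 3 (git reset f.txt): modified={b.txt, e.txt} staged={none}
After op 4 (git add g.txt): modified={b.txt, e.txt} staged={none}
After op 5 (git add b.txt): modified={e.txt} staged={b.txt}
After op 6 (git add e.txt): modified={none} staged={b.txt, e.txt}
After op 7 (git add g.txt): modified={none} staged={b.txt, e.txt}
After op 8 (modify c.txt): modified={c.txt} staged={b.txt, e.txt}
After op 9 (modify d.txt): modified={c.txt, d.txt} staged={b.txt, e.txt}
After op 10 (git add c.txt): modified={d.txt} staged={b.txt, c.txt, e.txt}
After op 11 (modify g.txt): modified={d.txt, g.txt} staged={b.txt, c.txt, e.txt}
After op 12 (git add g.txt): modified={d.txt} staged={b.txt, c.txt, e.txt, g.txt}
After op 13 (modify c.txt): modified={c.txt, d.txt} staged={b.txt, c.txt, e.txt, g.txt}
After op 14 (modify b.txt): modified={b.txt, c.txt, d.txt} staged={b.txt, c.txt, e.txt, g.txt}

Answer: b.txt, c.txt, e.txt, g.txt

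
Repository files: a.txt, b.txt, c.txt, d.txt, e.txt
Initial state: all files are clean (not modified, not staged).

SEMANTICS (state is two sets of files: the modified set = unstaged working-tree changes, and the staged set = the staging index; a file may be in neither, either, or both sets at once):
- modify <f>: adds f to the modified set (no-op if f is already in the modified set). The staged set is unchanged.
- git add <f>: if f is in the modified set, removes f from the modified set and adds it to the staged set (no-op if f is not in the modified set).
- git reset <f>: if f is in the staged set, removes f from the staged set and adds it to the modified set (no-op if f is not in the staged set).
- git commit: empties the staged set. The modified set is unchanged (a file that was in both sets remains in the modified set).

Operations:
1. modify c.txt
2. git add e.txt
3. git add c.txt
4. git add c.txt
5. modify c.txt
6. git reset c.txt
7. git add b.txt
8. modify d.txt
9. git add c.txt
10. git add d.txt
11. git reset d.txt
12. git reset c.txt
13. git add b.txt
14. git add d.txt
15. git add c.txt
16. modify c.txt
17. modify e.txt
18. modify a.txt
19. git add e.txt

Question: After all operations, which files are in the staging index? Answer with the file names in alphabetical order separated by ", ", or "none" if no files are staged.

After op 1 (modify c.txt): modified={c.txt} staged={none}
After op 2 (git add e.txt): modified={c.txt} staged={none}
After op 3 (git add c.txt): modified={none} staged={c.txt}
After op 4 (git add c.txt): modified={none} staged={c.txt}
After op 5 (modify c.txt): modified={c.txt} staged={c.txt}
After op 6 (git reset c.txt): modified={c.txt} staged={none}
After op 7 (git add b.txt): modified={c.txt} staged={none}
After op 8 (modify d.txt): modified={c.txt, d.txt} staged={none}
After op 9 (git add c.txt): modified={d.txt} staged={c.txt}
After op 10 (git add d.txt): modified={none} staged={c.txt, d.txt}
After op 11 (git reset d.txt): modified={d.txt} staged={c.txt}
After op 12 (git reset c.txt): modified={c.txt, d.txt} staged={none}
After op 13 (git add b.txt): modified={c.txt, d.txt} staged={none}
After op 14 (git add d.txt): modified={c.txt} staged={d.txt}
After op 15 (git add c.txt): modified={none} staged={c.txt, d.txt}
After op 16 (modify c.txt): modified={c.txt} staged={c.txt, d.txt}
After op 17 (modify e.txt): modified={c.txt, e.txt} staged={c.txt, d.txt}
After op 18 (modify a.txt): modified={a.txt, c.txt, e.txt} staged={c.txt, d.txt}
After op 19 (git add e.txt): modified={a.txt, c.txt} staged={c.txt, d.txt, e.txt}

Answer: c.txt, d.txt, e.txt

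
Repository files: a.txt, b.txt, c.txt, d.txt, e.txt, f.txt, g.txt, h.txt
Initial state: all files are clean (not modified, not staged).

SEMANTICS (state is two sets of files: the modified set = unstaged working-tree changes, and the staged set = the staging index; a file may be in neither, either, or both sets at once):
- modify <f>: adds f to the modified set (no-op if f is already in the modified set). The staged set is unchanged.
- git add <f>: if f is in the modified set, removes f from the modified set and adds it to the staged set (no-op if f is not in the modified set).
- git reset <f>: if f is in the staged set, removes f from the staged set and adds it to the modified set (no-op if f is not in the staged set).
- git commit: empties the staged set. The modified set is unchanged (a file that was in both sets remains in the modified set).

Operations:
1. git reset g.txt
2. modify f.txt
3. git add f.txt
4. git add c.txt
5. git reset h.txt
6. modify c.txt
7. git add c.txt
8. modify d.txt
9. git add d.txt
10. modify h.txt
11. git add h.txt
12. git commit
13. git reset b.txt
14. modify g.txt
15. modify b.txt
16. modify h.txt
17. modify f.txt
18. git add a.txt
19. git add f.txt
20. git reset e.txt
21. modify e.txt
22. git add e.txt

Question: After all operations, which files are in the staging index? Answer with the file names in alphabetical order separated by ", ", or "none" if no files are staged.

Answer: e.txt, f.txt

Derivation:
After op 1 (git reset g.txt): modified={none} staged={none}
After op 2 (modify f.txt): modified={f.txt} staged={none}
After op 3 (git add f.txt): modified={none} staged={f.txt}
After op 4 (git add c.txt): modified={none} staged={f.txt}
After op 5 (git reset h.txt): modified={none} staged={f.txt}
After op 6 (modify c.txt): modified={c.txt} staged={f.txt}
After op 7 (git add c.txt): modified={none} staged={c.txt, f.txt}
After op 8 (modify d.txt): modified={d.txt} staged={c.txt, f.txt}
After op 9 (git add d.txt): modified={none} staged={c.txt, d.txt, f.txt}
After op 10 (modify h.txt): modified={h.txt} staged={c.txt, d.txt, f.txt}
After op 11 (git add h.txt): modified={none} staged={c.txt, d.txt, f.txt, h.txt}
After op 12 (git commit): modified={none} staged={none}
After op 13 (git reset b.txt): modified={none} staged={none}
After op 14 (modify g.txt): modified={g.txt} staged={none}
After op 15 (modify b.txt): modified={b.txt, g.txt} staged={none}
After op 16 (modify h.txt): modified={b.txt, g.txt, h.txt} staged={none}
After op 17 (modify f.txt): modified={b.txt, f.txt, g.txt, h.txt} staged={none}
After op 18 (git add a.txt): modified={b.txt, f.txt, g.txt, h.txt} staged={none}
After op 19 (git add f.txt): modified={b.txt, g.txt, h.txt} staged={f.txt}
After op 20 (git reset e.txt): modified={b.txt, g.txt, h.txt} staged={f.txt}
After op 21 (modify e.txt): modified={b.txt, e.txt, g.txt, h.txt} staged={f.txt}
After op 22 (git add e.txt): modified={b.txt, g.txt, h.txt} staged={e.txt, f.txt}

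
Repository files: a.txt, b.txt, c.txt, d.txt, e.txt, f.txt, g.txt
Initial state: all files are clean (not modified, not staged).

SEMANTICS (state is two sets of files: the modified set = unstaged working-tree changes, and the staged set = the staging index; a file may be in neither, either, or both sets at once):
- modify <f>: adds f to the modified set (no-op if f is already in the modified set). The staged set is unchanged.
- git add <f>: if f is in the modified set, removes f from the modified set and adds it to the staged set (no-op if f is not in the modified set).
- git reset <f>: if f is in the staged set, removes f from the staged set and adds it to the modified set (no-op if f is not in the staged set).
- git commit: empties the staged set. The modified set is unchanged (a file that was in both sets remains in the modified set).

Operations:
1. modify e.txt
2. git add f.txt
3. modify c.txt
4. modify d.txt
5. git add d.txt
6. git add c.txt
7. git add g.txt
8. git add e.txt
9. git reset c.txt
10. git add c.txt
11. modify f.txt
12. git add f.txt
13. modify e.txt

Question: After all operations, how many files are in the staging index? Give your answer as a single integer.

Answer: 4

Derivation:
After op 1 (modify e.txt): modified={e.txt} staged={none}
After op 2 (git add f.txt): modified={e.txt} staged={none}
After op 3 (modify c.txt): modified={c.txt, e.txt} staged={none}
After op 4 (modify d.txt): modified={c.txt, d.txt, e.txt} staged={none}
After op 5 (git add d.txt): modified={c.txt, e.txt} staged={d.txt}
After op 6 (git add c.txt): modified={e.txt} staged={c.txt, d.txt}
After op 7 (git add g.txt): modified={e.txt} staged={c.txt, d.txt}
After op 8 (git add e.txt): modified={none} staged={c.txt, d.txt, e.txt}
After op 9 (git reset c.txt): modified={c.txt} staged={d.txt, e.txt}
After op 10 (git add c.txt): modified={none} staged={c.txt, d.txt, e.txt}
After op 11 (modify f.txt): modified={f.txt} staged={c.txt, d.txt, e.txt}
After op 12 (git add f.txt): modified={none} staged={c.txt, d.txt, e.txt, f.txt}
After op 13 (modify e.txt): modified={e.txt} staged={c.txt, d.txt, e.txt, f.txt}
Final staged set: {c.txt, d.txt, e.txt, f.txt} -> count=4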